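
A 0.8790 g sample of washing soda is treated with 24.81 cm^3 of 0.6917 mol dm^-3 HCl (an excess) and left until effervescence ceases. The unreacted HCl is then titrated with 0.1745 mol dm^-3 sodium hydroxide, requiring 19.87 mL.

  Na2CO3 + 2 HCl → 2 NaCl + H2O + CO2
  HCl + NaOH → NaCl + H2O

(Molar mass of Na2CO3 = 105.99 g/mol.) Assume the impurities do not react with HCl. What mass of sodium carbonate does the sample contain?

0.7257 g

n(HCl) added = 0.02481 × 0.6917 = 0.01716 mol
n(NaOH) used in back-titration = 0.01987 × 0.1745 = 3.467 × 10^-3 mol
n(HCl) left over = 3.467 × 10^-3 mol (1:1 ratio)
n(HCl) consumed by analyte = 0.01716 − 3.467 × 10^-3 = 0.01369 mol
From the 1:2 ratio, n(Na2CO3) = 1/2 × 0.01369 = 6.847 × 10^-3 mol
mass of Na2CO3 = 6.847 × 10^-3 × 105.99 = 0.7257 g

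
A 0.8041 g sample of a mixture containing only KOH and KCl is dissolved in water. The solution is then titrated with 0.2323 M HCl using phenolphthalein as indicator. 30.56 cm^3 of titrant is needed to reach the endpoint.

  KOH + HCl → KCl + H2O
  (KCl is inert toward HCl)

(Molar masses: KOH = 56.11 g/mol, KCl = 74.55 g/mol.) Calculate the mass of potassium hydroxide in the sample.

n(HCl) = 0.03056 × 0.2323 = 7.099 × 10^-3 mol
Let x = n(KOH), y = n(KCl).
Titrant: 1x = 7.099 × 10^-3;  mass: 56.11x + 74.55y = 0.8041
Solving, x = 7.099 × 10^-3 mol, y = 5.443 × 10^-3 mol
mass of KOH = 7.099 × 10^-3 × 56.11 = 0.3983 g

0.3983 g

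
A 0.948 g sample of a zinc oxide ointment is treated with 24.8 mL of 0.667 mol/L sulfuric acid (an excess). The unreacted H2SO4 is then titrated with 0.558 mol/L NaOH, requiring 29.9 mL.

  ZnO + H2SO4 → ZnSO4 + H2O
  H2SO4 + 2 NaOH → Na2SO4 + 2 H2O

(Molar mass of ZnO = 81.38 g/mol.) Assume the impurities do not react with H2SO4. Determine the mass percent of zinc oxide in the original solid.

70.4 %

n(H2SO4) added = 0.0248 × 0.667 = 0.0165 mol
n(NaOH) used in back-titration = 0.0299 × 0.558 = 0.0167 mol
From the 1:2 ratio, n(H2SO4) left over = 1/2 × 0.0167 = 8.34 × 10^-3 mol
n(H2SO4) consumed by analyte = 0.0165 − 8.34 × 10^-3 = 8.20 × 10^-3 mol
n(ZnO) = 8.20 × 10^-3 mol (1:1 ratio)
mass of ZnO = 8.20 × 10^-3 × 81.38 = 0.667 g
% ZnO = 0.667 / 0.948 × 100 = 70.4 %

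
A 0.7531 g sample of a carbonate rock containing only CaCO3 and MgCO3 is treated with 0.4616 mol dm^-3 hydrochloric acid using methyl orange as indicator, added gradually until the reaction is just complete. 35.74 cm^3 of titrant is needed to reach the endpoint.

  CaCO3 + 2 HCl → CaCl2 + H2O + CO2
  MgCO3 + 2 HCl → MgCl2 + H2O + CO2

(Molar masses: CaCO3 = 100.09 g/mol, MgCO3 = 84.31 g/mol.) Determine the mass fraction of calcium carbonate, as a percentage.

n(HCl) = 0.03574 × 0.4616 = 0.01650 mol
Let x = n(CaCO3), y = n(MgCO3).
Titrant: 2x + 2y = 0.01650;  mass: 100.09x + 84.31y = 0.7531
Solving, x = 3.653 × 10^-3 mol, y = 4.596 × 10^-3 mol
mass of CaCO3 = 3.653 × 10^-3 × 100.09 = 0.3656 g
% CaCO3 = 0.3656 / 0.7531 × 100 = 48.55 %

48.55 %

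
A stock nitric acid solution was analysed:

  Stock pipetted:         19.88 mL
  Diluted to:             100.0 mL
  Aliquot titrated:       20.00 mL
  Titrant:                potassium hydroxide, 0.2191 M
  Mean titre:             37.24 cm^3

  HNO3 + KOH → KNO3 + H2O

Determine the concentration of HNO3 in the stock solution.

n(KOH) = 0.03724 × 0.2191 = 8.159 × 10^-3 mol
n(HNO3) in the aliquot = 8.159 × 10^-3 mol (1:1 ratio)
[HNO3]_dilute = 8.159 × 10^-3 / 0.02000 = 0.4080 mol/L
Dilution factor = 100.0 / 19.88 = 5.030
[HNO3]_stock = 0.4080 × 5.030 = 2.052 mol/L

2.052 M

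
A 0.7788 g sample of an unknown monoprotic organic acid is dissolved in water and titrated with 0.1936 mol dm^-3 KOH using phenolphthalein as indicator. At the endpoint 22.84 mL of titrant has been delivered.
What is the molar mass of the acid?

176.1 g/mol

n(KOH) = 0.02284 L × 0.1936 mol/L = 4.422 × 10^-3 mol
n(HA) = 4.422 × 10^-3 mol (1:1 ratio)
M = m / n = 0.7788 g / 4.422 × 10^-3 mol = 176.1 g/mol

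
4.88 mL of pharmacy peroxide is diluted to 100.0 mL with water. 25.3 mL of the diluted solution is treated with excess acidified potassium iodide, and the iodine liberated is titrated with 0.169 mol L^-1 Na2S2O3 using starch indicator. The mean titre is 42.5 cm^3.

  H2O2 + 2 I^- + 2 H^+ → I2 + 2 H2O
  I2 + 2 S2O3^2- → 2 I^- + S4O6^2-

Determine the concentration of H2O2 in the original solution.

2.91 mol/L

n(S2O3^2-) = 0.0425 × 0.169 = 7.18 × 10^-3 mol
n(I2) = n(S2O3^2-)/2 = 3.59 × 10^-3 mol
n(H2O2) in the aliquot = 3.59 × 10^-3 mol (1:1 ratio)
[H2O2]_dilute = 3.59 × 10^-3 / 0.0253 = 0.142 mol/L
[H2O2]_original = 0.142 × 100.0/4.88 = 2.91 mol/L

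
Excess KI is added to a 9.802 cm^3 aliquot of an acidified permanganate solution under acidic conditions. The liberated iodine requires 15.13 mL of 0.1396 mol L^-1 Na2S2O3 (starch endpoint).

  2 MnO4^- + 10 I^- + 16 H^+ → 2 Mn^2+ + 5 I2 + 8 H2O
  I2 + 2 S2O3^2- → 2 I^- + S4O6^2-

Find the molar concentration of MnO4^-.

n(S2O3^2-) = 0.01513 × 0.1396 = 2.112 × 10^-3 mol
n(I2) = n(S2O3^2-)/2 = 1.056 × 10^-3 mol
From the 2:5 ratio, n(MnO4^-) in the aliquot = 2/5 × 1.056 × 10^-3 = 4.224 × 10^-4 mol
[MnO4^-] = 4.224 × 10^-4 / 0.009802 = 0.04310 mol/L

0.04310 mol/L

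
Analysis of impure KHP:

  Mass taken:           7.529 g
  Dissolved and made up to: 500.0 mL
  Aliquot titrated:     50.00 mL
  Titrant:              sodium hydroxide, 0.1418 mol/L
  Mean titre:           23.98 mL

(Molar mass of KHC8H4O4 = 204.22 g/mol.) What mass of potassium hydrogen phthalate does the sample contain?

KHC8H4O4 + NaOH → KNaC8H4O4 + H2O
n(NaOH) per titration = 0.02398 × 0.1418 = 3.400 × 10^-3 mol
n(KHC8H4O4) in each aliquot = 3.400 × 10^-3 mol (1:1 ratio)
n(KHC8H4O4) in the whole flask = 3.400 × 10^-3 × 500.0/50.00 = 0.03400 mol
mass of KHC8H4O4 = 0.03400 × 204.22 = 6.944 g

6.944 g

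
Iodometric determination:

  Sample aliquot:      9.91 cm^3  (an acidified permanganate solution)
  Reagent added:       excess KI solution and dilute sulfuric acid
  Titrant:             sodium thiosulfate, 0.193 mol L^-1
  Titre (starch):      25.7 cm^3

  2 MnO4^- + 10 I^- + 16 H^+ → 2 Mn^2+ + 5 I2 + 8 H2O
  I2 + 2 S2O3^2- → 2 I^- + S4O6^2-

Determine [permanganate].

0.100 mol/L

n(S2O3^2-) = 0.0257 × 0.193 = 4.96 × 10^-3 mol
n(I2) = n(S2O3^2-)/2 = 2.48 × 10^-3 mol
From the 2:5 ratio, n(MnO4^-) in the aliquot = 2/5 × 2.48 × 10^-3 = 9.92 × 10^-4 mol
[MnO4^-] = 9.92 × 10^-4 / 0.00991 = 0.100 mol/L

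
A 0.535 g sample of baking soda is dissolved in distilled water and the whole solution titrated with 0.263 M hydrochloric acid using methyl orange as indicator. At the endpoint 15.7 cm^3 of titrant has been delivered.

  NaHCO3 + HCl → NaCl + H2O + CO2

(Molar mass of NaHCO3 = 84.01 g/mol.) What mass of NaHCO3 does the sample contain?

n(HCl) = 0.0157 L × 0.263 mol/L = 4.13 × 10^-3 mol
n(NaHCO3) = 4.13 × 10^-3 mol (1:1 ratio)
mass of NaHCO3 = 4.13 × 10^-3 × 84.01 g/mol = 0.347 g

0.347 g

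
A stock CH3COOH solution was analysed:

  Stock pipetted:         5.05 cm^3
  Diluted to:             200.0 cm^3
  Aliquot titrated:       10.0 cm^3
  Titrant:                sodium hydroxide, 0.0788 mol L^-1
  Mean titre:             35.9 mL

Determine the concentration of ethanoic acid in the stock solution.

CH3COOH + NaOH → CH3COONa + H2O
n(NaOH) = 0.0359 × 0.0788 = 2.83 × 10^-3 mol
n(CH3COOH) in the aliquot = 2.83 × 10^-3 mol (1:1 ratio)
[CH3COOH]_dilute = 2.83 × 10^-3 / 0.0100 = 0.283 mol/L
Dilution factor = 200.0 / 5.05 = 39.60
[CH3COOH]_stock = 0.283 × 39.60 = 11.2 mol/L

11.2 mol/L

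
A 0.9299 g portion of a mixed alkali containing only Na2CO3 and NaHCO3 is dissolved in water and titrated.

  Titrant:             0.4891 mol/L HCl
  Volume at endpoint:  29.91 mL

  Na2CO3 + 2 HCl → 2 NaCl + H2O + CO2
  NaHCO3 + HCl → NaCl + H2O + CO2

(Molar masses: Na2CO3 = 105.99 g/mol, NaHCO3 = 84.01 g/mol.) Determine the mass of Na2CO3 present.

0.5110 g

n(HCl) = 0.02991 × 0.4891 = 0.01463 mol
Let x = n(Na2CO3), y = n(NaHCO3).
Titrant: 2x + 1y = 0.01463;  mass: 105.99x + 84.01y = 0.9299
Solving, x = 4.822 × 10^-3 mol, y = 4.986 × 10^-3 mol
mass of Na2CO3 = 4.822 × 10^-3 × 105.99 = 0.5110 g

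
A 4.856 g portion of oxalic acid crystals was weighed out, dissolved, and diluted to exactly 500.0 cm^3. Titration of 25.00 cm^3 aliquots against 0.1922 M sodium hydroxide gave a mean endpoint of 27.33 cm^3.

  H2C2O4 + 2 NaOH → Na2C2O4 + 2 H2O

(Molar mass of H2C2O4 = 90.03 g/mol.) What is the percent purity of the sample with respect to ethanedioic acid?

97.39 %

n(NaOH) per titration = 0.02733 × 0.1922 = 5.253 × 10^-3 mol
From the 1:2 ratio, n(H2C2O4) in each aliquot = 1/2 × 5.253 × 10^-3 = 2.626 × 10^-3 mol
n(H2C2O4) in the whole flask = 2.626 × 10^-3 × 500.0/25.00 = 0.05253 mol
mass of H2C2O4 = 0.05253 × 90.03 = 4.729 g
% H2C2O4 = 4.729 / 4.856 × 100 = 97.39 %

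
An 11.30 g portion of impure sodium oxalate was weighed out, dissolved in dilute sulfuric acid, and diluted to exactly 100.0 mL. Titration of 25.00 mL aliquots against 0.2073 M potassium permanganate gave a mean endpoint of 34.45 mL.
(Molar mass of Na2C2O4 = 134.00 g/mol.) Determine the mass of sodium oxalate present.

9.570 g

2 MnO4^- + 5 C2O4^2- + 16 H^+ → 2 Mn^2+ + 10 CO2 + 8 H2O
n(KMnO4) per titration = 0.03445 × 0.2073 = 7.141 × 10^-3 mol
From the 5:2 ratio, n(Na2C2O4) in each aliquot = 5/2 × 7.141 × 10^-3 = 0.01785 mol
n(Na2C2O4) in the whole flask = 0.01785 × 100.0/25.00 = 0.07141 mol
mass of Na2C2O4 = 0.07141 × 134.00 = 9.570 g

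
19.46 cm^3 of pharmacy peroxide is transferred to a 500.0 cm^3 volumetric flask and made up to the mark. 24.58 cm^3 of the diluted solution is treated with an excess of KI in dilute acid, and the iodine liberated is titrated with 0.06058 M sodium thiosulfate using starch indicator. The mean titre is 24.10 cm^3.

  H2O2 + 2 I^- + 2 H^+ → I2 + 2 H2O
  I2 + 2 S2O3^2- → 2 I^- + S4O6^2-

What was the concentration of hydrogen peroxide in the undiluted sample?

n(S2O3^2-) = 0.02410 × 0.06058 = 1.460 × 10^-3 mol
n(I2) = n(S2O3^2-)/2 = 7.300 × 10^-4 mol
n(H2O2) in the aliquot = 7.300 × 10^-4 mol (1:1 ratio)
[H2O2]_dilute = 7.300 × 10^-4 / 0.02458 = 0.02970 mol/L
[H2O2]_original = 0.02970 × 500.0/19.46 = 0.7631 mol/L

0.7631 M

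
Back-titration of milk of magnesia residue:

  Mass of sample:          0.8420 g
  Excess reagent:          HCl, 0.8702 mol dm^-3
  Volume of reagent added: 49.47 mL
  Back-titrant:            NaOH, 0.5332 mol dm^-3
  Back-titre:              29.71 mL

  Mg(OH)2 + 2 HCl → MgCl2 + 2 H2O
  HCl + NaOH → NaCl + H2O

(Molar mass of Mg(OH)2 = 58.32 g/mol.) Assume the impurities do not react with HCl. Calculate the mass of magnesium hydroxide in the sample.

n(HCl) added = 0.04947 × 0.8702 = 0.04305 mol
n(NaOH) used in back-titration = 0.02971 × 0.5332 = 0.01584 mol
n(HCl) left over = 0.01584 mol (1:1 ratio)
n(HCl) consumed by analyte = 0.04305 − 0.01584 = 0.02721 mol
From the 1:2 ratio, n(Mg(OH)2) = 1/2 × 0.02721 = 0.01360 mol
mass of Mg(OH)2 = 0.01360 × 58.32 = 0.7934 g

0.7934 g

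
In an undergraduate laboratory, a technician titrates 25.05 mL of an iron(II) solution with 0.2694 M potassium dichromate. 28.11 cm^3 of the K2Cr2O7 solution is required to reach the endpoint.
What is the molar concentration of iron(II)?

1.814 M

Cr2O7^2- + 6 Fe^2+ + 14 H^+ → 2 Cr^3+ + 6 Fe^3+ + 7 H2O
n(K2Cr2O7) = 0.02811 L × 0.2694 mol/L = 7.573 × 10^-3 mol
From the 6:1 mole ratio, n(Fe2+) = 6/1 × 7.573 × 10^-3 = 0.04544 mol
[Fe2+] = 0.04544 mol / 0.02505 L = 1.814 mol/L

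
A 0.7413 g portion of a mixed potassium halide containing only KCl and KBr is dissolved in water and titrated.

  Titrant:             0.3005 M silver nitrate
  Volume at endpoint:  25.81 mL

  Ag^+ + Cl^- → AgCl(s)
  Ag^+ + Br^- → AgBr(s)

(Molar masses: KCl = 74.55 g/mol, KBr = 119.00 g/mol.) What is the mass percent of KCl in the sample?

n(AgNO3) = 0.02581 × 0.3005 = 7.756 × 10^-3 mol
Let x = n(KCl), y = n(KBr).
Titrant: 1x + 1y = 7.756 × 10^-3;  mass: 74.55x + 119.00y = 0.7413
Solving, x = 4.087 × 10^-3 mol, y = 3.669 × 10^-3 mol
mass of KCl = 4.087 × 10^-3 × 74.55 = 0.3047 g
% KCl = 0.3047 / 0.7413 × 100 = 41.10 %

41.10 %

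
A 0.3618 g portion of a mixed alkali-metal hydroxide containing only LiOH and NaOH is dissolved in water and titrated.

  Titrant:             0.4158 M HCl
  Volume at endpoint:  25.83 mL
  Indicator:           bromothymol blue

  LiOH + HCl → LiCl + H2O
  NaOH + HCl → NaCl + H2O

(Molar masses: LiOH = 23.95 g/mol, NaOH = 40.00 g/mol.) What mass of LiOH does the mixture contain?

0.1012 g

n(HCl) = 0.02583 × 0.4158 = 0.01074 mol
Let x = n(LiOH), y = n(NaOH).
Titrant: 1x + 1y = 0.01074;  mass: 23.95x + 40.00y = 0.3618
Solving, x = 4.225 × 10^-3 mol, y = 6.516 × 10^-3 mol
mass of LiOH = 4.225 × 10^-3 × 23.95 = 0.1012 g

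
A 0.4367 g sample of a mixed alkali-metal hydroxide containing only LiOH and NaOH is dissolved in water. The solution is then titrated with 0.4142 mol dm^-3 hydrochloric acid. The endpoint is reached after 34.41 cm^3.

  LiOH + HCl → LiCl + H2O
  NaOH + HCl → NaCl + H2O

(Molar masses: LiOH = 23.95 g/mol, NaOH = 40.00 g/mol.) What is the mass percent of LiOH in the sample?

45.58 %

n(HCl) = 0.03441 × 0.4142 = 0.01425 mol
Let x = n(LiOH), y = n(NaOH).
Titrant: 1x + 1y = 0.01425;  mass: 23.95x + 40.00y = 0.4367
Solving, x = 8.312 × 10^-3 mol, y = 5.941 × 10^-3 mol
mass of LiOH = 8.312 × 10^-3 × 23.95 = 0.1991 g
% LiOH = 0.1991 / 0.4367 × 100 = 45.58 %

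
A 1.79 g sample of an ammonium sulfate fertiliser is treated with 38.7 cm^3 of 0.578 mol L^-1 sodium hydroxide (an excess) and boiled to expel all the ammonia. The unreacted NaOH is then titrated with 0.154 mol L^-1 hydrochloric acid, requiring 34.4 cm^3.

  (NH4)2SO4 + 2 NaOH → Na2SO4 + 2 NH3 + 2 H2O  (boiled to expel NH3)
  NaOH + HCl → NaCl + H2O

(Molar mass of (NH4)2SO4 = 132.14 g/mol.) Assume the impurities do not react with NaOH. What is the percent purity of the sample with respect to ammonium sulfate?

63.0 %

n(NaOH) added = 0.0387 × 0.578 = 0.0224 mol
n(HCl) used in back-titration = 0.0344 × 0.154 = 5.30 × 10^-3 mol
n(NaOH) left over = 5.30 × 10^-3 mol (1:1 ratio)
n(NaOH) consumed by analyte = 0.0224 − 5.30 × 10^-3 = 0.0171 mol
From the 1:2 ratio, n((NH4)2SO4) = 1/2 × 0.0171 = 8.54 × 10^-3 mol
mass of (NH4)2SO4 = 8.54 × 10^-3 × 132.14 = 1.13 g
% (NH4)2SO4 = 1.13 / 1.79 × 100 = 63.0 %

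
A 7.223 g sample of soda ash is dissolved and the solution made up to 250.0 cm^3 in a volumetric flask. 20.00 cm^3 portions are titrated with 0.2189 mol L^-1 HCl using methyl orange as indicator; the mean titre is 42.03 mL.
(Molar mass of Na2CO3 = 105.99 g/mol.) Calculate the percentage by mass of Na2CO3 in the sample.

Na2CO3 + 2 HCl → 2 NaCl + H2O + CO2
n(HCl) per titration = 0.04203 × 0.2189 = 9.200 × 10^-3 mol
From the 1:2 ratio, n(Na2CO3) in each aliquot = 1/2 × 9.200 × 10^-3 = 4.600 × 10^-3 mol
n(Na2CO3) in the whole flask = 4.600 × 10^-3 × 250.0/20.00 = 0.05750 mol
mass of Na2CO3 = 0.05750 × 105.99 = 6.095 g
% Na2CO3 = 6.095 / 7.223 × 100 = 84.38 %

84.38 %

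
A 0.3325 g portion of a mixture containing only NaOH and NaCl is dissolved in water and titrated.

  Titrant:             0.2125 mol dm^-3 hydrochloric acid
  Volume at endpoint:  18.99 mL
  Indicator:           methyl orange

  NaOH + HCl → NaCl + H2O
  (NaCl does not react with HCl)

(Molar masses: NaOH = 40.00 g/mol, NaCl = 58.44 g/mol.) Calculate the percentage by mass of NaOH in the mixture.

48.55 %

n(HCl) = 0.01899 × 0.2125 = 4.035 × 10^-3 mol
Let x = n(NaOH), y = n(NaCl).
Titrant: 1x = 4.035 × 10^-3;  mass: 40.00x + 58.44y = 0.3325
Solving, x = 4.035 × 10^-3 mol, y = 2.928 × 10^-3 mol
mass of NaOH = 4.035 × 10^-3 × 40.00 = 0.1614 g
% NaOH = 0.1614 / 0.3325 × 100 = 48.55 %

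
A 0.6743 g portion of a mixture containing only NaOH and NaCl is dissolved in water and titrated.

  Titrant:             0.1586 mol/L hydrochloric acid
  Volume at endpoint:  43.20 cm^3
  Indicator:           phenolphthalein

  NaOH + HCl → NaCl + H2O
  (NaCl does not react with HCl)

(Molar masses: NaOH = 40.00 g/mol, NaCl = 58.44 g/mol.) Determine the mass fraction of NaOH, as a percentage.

40.64 %

n(HCl) = 0.04320 × 0.1586 = 6.852 × 10^-3 mol
Let x = n(NaOH), y = n(NaCl).
Titrant: 1x = 6.852 × 10^-3;  mass: 40.00x + 58.44y = 0.6743
Solving, x = 6.852 × 10^-3 mol, y = 6.849 × 10^-3 mol
mass of NaOH = 6.852 × 10^-3 × 40.00 = 0.2741 g
% NaOH = 0.2741 / 0.6743 × 100 = 40.64 %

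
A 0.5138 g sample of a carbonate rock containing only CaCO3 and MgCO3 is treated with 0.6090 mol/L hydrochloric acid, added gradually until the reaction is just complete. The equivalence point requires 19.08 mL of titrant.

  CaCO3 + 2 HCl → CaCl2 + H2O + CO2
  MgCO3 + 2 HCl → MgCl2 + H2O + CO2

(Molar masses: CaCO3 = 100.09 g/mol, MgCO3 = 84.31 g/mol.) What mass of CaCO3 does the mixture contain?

0.1520 g

n(HCl) = 0.01908 × 0.6090 = 0.01162 mol
Let x = n(CaCO3), y = n(MgCO3).
Titrant: 2x + 2y = 0.01162;  mass: 100.09x + 84.31y = 0.5138
Solving, x = 1.519 × 10^-3 mol, y = 4.291 × 10^-3 mol
mass of CaCO3 = 1.519 × 10^-3 × 100.09 = 0.1520 g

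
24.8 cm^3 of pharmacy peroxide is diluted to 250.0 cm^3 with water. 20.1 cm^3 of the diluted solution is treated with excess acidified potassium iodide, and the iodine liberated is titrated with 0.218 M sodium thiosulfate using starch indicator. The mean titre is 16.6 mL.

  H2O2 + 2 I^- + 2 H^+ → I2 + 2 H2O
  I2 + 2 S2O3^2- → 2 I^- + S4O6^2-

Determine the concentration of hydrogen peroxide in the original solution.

n(S2O3^2-) = 0.0166 × 0.218 = 3.62 × 10^-3 mol
n(I2) = n(S2O3^2-)/2 = 1.81 × 10^-3 mol
n(H2O2) in the aliquot = 1.81 × 10^-3 mol (1:1 ratio)
[H2O2]_dilute = 1.81 × 10^-3 / 0.0201 = 0.0900 mol/L
[H2O2]_original = 0.0900 × 250.0/24.8 = 0.907 mol/L

0.907 M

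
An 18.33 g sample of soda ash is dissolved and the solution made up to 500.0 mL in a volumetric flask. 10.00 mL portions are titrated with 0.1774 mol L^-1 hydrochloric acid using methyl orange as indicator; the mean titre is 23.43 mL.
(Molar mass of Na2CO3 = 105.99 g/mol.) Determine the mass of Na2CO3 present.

11.01 g

Na2CO3 + 2 HCl → 2 NaCl + H2O + CO2
n(HCl) per titration = 0.02343 × 0.1774 = 4.156 × 10^-3 mol
From the 1:2 ratio, n(Na2CO3) in each aliquot = 1/2 × 4.156 × 10^-3 = 2.078 × 10^-3 mol
n(Na2CO3) in the whole flask = 2.078 × 10^-3 × 500.0/10.00 = 0.1039 mol
mass of Na2CO3 = 0.1039 × 105.99 = 11.01 g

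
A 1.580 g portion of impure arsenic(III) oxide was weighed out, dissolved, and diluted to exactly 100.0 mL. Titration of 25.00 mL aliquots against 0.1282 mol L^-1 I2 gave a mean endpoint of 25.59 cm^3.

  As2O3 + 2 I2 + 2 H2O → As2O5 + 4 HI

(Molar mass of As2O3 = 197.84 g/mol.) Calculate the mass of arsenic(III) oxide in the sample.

n(I2) per titration = 0.02559 × 0.1282 = 3.281 × 10^-3 mol
From the 1:2 ratio, n(As2O3) in each aliquot = 1/2 × 3.281 × 10^-3 = 1.640 × 10^-3 mol
n(As2O3) in the whole flask = 1.640 × 10^-3 × 100.0/25.00 = 6.561 × 10^-3 mol
mass of As2O3 = 6.561 × 10^-3 × 197.84 = 1.298 g

1.298 g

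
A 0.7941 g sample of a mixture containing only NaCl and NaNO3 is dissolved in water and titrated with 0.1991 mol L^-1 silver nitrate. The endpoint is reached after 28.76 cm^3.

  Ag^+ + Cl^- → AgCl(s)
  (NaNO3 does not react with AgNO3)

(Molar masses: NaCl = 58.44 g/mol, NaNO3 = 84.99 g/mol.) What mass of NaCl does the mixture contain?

0.3346 g

n(AgNO3) = 0.02876 × 0.1991 = 5.726 × 10^-3 mol
Let x = n(NaCl), y = n(NaNO3).
Titrant: 1x = 5.726 × 10^-3;  mass: 58.44x + 84.99y = 0.7941
Solving, x = 5.726 × 10^-3 mol, y = 5.406 × 10^-3 mol
mass of NaCl = 5.726 × 10^-3 × 58.44 = 0.3346 g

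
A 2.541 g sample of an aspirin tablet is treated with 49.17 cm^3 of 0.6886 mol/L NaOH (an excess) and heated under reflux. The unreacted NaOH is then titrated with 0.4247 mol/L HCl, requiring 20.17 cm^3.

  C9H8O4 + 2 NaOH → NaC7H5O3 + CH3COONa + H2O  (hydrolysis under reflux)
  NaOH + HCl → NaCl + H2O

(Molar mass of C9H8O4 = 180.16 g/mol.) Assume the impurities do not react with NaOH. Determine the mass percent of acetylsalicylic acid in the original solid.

89.66 %

n(NaOH) added = 0.04917 × 0.6886 = 0.03386 mol
n(HCl) used in back-titration = 0.02017 × 0.4247 = 8.566 × 10^-3 mol
n(NaOH) left over = 8.566 × 10^-3 mol (1:1 ratio)
n(NaOH) consumed by analyte = 0.03386 − 8.566 × 10^-3 = 0.02529 mol
From the 1:2 ratio, n(C9H8O4) = 1/2 × 0.02529 = 0.01265 mol
mass of C9H8O4 = 0.01265 × 180.16 = 2.278 g
% C9H8O4 = 2.278 / 2.541 × 100 = 89.66 %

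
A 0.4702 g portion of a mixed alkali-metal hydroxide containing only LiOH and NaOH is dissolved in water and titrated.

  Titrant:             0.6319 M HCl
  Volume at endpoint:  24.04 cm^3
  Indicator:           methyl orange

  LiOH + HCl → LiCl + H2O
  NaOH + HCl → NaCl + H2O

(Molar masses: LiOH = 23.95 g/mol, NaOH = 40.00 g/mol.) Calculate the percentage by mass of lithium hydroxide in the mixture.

n(HCl) = 0.02404 × 0.6319 = 0.01519 mol
Let x = n(LiOH), y = n(NaOH).
Titrant: 1x + 1y = 0.01519;  mass: 23.95x + 40.00y = 0.4702
Solving, x = 8.563 × 10^-3 mol, y = 6.628 × 10^-3 mol
mass of LiOH = 8.563 × 10^-3 × 23.95 = 0.2051 g
% LiOH = 0.2051 / 0.4702 × 100 = 43.62 %

43.62 %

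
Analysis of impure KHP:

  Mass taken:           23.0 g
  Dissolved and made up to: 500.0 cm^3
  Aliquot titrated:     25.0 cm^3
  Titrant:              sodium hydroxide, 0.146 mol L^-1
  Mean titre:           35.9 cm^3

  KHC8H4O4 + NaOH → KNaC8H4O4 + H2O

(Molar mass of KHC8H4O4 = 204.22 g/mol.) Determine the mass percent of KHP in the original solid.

93.1 %

n(NaOH) per titration = 0.0359 × 0.146 = 5.24 × 10^-3 mol
n(KHC8H4O4) in each aliquot = 5.24 × 10^-3 mol (1:1 ratio)
n(KHC8H4O4) in the whole flask = 5.24 × 10^-3 × 500.0/25.0 = 0.105 mol
mass of KHC8H4O4 = 0.105 × 204.22 = 21.4 g
% KHC8H4O4 = 21.4 / 23.0 × 100 = 93.1 %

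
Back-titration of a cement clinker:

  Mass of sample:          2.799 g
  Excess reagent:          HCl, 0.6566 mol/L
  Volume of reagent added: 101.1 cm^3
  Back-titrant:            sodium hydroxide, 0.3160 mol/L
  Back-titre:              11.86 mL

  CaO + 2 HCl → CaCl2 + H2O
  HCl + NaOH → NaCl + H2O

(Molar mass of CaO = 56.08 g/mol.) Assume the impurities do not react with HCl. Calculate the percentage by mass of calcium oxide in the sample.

62.75 %

n(HCl) added = 0.1011 × 0.6566 = 0.06638 mol
n(NaOH) used in back-titration = 0.01186 × 0.3160 = 3.748 × 10^-3 mol
n(HCl) left over = 3.748 × 10^-3 mol (1:1 ratio)
n(HCl) consumed by analyte = 0.06638 − 3.748 × 10^-3 = 0.06263 mol
From the 1:2 ratio, n(CaO) = 1/2 × 0.06263 = 0.03132 mol
mass of CaO = 0.03132 × 56.08 = 1.756 g
% CaO = 1.756 / 2.799 × 100 = 62.75 %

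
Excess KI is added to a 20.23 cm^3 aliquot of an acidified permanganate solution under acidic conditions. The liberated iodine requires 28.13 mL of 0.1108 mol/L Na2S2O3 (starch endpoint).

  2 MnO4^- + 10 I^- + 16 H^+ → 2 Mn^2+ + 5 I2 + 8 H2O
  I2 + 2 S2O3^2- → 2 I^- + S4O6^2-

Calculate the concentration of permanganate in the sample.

0.03081 mol/L

n(S2O3^2-) = 0.02813 × 0.1108 = 3.117 × 10^-3 mol
n(I2) = n(S2O3^2-)/2 = 1.558 × 10^-3 mol
From the 2:5 ratio, n(MnO4^-) in the aliquot = 2/5 × 1.558 × 10^-3 = 6.234 × 10^-4 mol
[MnO4^-] = 6.234 × 10^-4 / 0.02023 = 0.03081 mol/L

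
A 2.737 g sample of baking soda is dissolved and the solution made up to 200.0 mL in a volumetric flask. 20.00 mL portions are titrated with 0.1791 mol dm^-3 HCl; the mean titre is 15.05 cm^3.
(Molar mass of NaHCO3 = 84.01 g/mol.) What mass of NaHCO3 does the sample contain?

2.264 g

NaHCO3 + HCl → NaCl + H2O + CO2
n(HCl) per titration = 0.01505 × 0.1791 = 2.695 × 10^-3 mol
n(NaHCO3) in each aliquot = 2.695 × 10^-3 mol (1:1 ratio)
n(NaHCO3) in the whole flask = 2.695 × 10^-3 × 200.0/20.00 = 0.02695 mol
mass of NaHCO3 = 0.02695 × 84.01 = 2.264 g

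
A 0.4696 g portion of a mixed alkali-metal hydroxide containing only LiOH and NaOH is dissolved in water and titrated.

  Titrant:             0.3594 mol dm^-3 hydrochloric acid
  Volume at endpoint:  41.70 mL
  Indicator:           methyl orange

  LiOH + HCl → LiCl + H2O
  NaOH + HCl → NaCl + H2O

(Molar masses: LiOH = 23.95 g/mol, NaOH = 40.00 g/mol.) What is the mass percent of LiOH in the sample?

41.27 %

n(HCl) = 0.04170 × 0.3594 = 0.01499 mol
Let x = n(LiOH), y = n(NaOH).
Titrant: 1x + 1y = 0.01499;  mass: 23.95x + 40.00y = 0.4696
Solving, x = 8.092 × 10^-3 mol, y = 6.895 × 10^-3 mol
mass of LiOH = 8.092 × 10^-3 × 23.95 = 0.1938 g
% LiOH = 0.1938 / 0.4696 × 100 = 41.27 %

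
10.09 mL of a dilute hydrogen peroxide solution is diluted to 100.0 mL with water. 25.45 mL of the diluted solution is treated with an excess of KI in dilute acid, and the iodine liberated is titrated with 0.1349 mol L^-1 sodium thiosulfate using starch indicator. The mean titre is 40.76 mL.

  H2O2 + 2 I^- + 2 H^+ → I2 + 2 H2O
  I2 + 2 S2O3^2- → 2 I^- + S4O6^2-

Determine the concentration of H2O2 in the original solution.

1.071 mol/L

n(S2O3^2-) = 0.04076 × 0.1349 = 5.499 × 10^-3 mol
n(I2) = n(S2O3^2-)/2 = 2.749 × 10^-3 mol
n(H2O2) in the aliquot = 2.749 × 10^-3 mol (1:1 ratio)
[H2O2]_dilute = 2.749 × 10^-3 / 0.02545 = 0.1080 mol/L
[H2O2]_original = 0.1080 × 100.0/10.09 = 1.071 mol/L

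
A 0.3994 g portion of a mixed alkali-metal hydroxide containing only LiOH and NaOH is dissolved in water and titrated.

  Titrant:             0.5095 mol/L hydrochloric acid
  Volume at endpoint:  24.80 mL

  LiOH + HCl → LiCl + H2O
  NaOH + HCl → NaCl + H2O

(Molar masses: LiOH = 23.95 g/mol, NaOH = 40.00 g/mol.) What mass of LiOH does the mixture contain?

0.1582 g

n(HCl) = 0.02480 × 0.5095 = 0.01264 mol
Let x = n(LiOH), y = n(NaOH).
Titrant: 1x + 1y = 0.01264;  mass: 23.95x + 40.00y = 0.3994
Solving, x = 6.606 × 10^-3 mol, y = 6.030 × 10^-3 mol
mass of LiOH = 6.606 × 10^-3 × 23.95 = 0.1582 g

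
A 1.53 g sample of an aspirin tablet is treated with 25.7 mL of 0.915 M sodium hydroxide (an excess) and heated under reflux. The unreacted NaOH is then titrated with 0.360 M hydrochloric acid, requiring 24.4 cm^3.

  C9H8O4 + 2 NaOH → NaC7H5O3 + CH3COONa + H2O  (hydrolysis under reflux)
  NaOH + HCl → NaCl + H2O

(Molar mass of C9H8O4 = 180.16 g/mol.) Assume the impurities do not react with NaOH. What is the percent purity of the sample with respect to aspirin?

n(NaOH) added = 0.0257 × 0.915 = 0.0235 mol
n(HCl) used in back-titration = 0.0244 × 0.360 = 8.78 × 10^-3 mol
n(NaOH) left over = 8.78 × 10^-3 mol (1:1 ratio)
n(NaOH) consumed by analyte = 0.0235 − 8.78 × 10^-3 = 0.0147 mol
From the 1:2 ratio, n(C9H8O4) = 1/2 × 0.0147 = 7.37 × 10^-3 mol
mass of C9H8O4 = 7.37 × 10^-3 × 180.16 = 1.33 g
% C9H8O4 = 1.33 / 1.53 × 100 = 86.7 %

86.7 %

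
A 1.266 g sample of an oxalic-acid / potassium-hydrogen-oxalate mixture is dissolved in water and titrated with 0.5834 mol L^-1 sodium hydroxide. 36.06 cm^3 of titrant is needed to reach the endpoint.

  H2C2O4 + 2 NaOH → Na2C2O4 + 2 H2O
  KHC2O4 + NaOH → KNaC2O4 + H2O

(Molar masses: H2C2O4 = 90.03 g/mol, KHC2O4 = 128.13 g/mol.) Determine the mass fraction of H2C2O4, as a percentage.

61.16 %

n(NaOH) = 0.03606 × 0.5834 = 0.02104 mol
Let x = n(H2C2O4), y = n(KHC2O4).
Titrant: 2x + 1y = 0.02104;  mass: 90.03x + 128.13y = 1.266
Solving, x = 8.600 × 10^-3 mol, y = 3.838 × 10^-3 mol
mass of H2C2O4 = 8.600 × 10^-3 × 90.03 = 0.7742 g
% H2C2O4 = 0.7742 / 1.266 × 100 = 61.16 %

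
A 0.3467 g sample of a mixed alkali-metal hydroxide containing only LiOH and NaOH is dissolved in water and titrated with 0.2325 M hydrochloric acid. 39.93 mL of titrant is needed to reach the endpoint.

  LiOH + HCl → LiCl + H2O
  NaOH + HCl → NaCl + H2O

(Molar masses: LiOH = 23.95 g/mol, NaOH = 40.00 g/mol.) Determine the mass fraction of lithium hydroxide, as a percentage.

10.61 %

n(HCl) = 0.03993 × 0.2325 = 9.284 × 10^-3 mol
Let x = n(LiOH), y = n(NaOH).
Titrant: 1x + 1y = 9.284 × 10^-3;  mass: 23.95x + 40.00y = 0.3467
Solving, x = 1.536 × 10^-3 mol, y = 7.748 × 10^-3 mol
mass of LiOH = 1.536 × 10^-3 × 23.95 = 0.03678 g
% LiOH = 0.03678 / 0.3467 × 100 = 10.61 %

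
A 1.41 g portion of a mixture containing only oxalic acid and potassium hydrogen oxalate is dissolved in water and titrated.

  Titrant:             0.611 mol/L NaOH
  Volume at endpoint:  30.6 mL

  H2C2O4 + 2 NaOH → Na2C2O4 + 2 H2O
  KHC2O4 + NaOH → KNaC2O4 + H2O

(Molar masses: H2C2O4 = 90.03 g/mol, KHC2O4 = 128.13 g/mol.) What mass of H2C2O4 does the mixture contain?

n(NaOH) = 0.0306 × 0.611 = 0.0187 mol
Let x = n(H2C2O4), y = n(KHC2O4).
Titrant: 2x + 1y = 0.0187;  mass: 90.03x + 128.13y = 1.41
Solving, x = 5.93 × 10^-3 mol, y = 6.84 × 10^-3 mol
mass of H2C2O4 = 5.93 × 10^-3 × 90.03 = 0.534 g

0.534 g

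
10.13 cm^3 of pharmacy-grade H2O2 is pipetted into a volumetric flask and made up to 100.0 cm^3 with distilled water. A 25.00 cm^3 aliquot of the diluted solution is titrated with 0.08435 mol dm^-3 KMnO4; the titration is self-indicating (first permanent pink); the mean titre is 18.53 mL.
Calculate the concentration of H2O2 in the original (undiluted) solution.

2 MnO4^- + 5 H2O2 + 6 H^+ → 2 Mn^2+ + 5 O2 + 8 H2O
n(KMnO4) = 0.01853 × 0.08435 = 1.563 × 10^-3 mol
From the 5:2 ratio, n(H2O2) in the aliquot = 5/2 × 1.563 × 10^-3 = 3.908 × 10^-3 mol
[H2O2]_dilute = 3.908 × 10^-3 / 0.02500 = 0.1563 mol/L
Dilution factor = 100.0 / 10.13 = 9.872
[H2O2]_stock = 0.1563 × 9.872 = 1.543 mol/L

1.543 mol/L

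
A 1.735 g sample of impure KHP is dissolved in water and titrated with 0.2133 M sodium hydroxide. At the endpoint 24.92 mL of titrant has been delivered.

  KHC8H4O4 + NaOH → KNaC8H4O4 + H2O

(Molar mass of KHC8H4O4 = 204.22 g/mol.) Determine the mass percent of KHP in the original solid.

62.57 %

n(NaOH) = 0.02492 L × 0.2133 mol/L = 5.315 × 10^-3 mol
n(KHC8H4O4) = 5.315 × 10^-3 mol (1:1 ratio)
mass of KHC8H4O4 = 5.315 × 10^-3 × 204.22 g/mol = 1.086 g
% KHC8H4O4 = 1.086 / 1.735 × 100 = 62.57 %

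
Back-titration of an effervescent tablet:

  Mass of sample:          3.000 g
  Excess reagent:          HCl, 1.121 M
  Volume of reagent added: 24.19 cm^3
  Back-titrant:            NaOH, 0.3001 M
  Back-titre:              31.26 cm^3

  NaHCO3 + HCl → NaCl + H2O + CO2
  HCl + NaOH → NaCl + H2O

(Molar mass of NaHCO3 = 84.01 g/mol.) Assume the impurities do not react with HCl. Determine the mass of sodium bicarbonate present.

1.490 g

n(HCl) added = 0.02419 × 1.121 = 0.02712 mol
n(NaOH) used in back-titration = 0.03126 × 0.3001 = 9.381 × 10^-3 mol
n(HCl) left over = 9.381 × 10^-3 mol (1:1 ratio)
n(HCl) consumed by analyte = 0.02712 − 9.381 × 10^-3 = 0.01774 mol
n(NaHCO3) = 0.01774 mol (1:1 ratio)
mass of NaHCO3 = 0.01774 × 84.01 = 1.490 g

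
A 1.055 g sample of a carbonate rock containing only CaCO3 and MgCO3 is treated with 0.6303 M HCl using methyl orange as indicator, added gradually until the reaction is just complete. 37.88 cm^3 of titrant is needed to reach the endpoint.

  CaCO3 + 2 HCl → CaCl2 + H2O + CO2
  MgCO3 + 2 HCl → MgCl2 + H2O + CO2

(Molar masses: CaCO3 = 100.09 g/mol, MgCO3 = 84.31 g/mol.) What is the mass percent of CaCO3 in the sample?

29.17 %

n(HCl) = 0.03788 × 0.6303 = 0.02388 mol
Let x = n(CaCO3), y = n(MgCO3).
Titrant: 2x + 2y = 0.02388;  mass: 100.09x + 84.31y = 1.055
Solving, x = 3.075 × 10^-3 mol, y = 8.863 × 10^-3 mol
mass of CaCO3 = 3.075 × 10^-3 × 100.09 = 0.3077 g
% CaCO3 = 0.3077 / 1.055 × 100 = 29.17 %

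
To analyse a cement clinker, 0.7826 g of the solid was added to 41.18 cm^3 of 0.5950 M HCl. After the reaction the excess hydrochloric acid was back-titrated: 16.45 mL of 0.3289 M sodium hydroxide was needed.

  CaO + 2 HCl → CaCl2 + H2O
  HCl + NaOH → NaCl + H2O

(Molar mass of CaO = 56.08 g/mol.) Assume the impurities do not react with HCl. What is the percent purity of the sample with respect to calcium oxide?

68.40 %

n(HCl) added = 0.04118 × 0.5950 = 0.02450 mol
n(NaOH) used in back-titration = 0.01645 × 0.3289 = 5.410 × 10^-3 mol
n(HCl) left over = 5.410 × 10^-3 mol (1:1 ratio)
n(HCl) consumed by analyte = 0.02450 − 5.410 × 10^-3 = 0.01909 mol
From the 1:2 ratio, n(CaO) = 1/2 × 0.01909 = 9.546 × 10^-3 mol
mass of CaO = 9.546 × 10^-3 × 56.08 = 0.5353 g
% CaO = 0.5353 / 0.7826 × 100 = 68.40 %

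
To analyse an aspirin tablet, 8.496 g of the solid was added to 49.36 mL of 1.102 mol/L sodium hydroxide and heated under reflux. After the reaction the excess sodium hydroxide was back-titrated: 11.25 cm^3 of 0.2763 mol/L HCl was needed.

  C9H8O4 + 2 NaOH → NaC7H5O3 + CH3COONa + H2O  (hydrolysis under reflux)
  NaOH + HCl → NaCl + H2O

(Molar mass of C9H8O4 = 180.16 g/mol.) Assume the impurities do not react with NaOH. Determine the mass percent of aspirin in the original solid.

54.38 %

n(NaOH) added = 0.04936 × 1.102 = 0.05439 mol
n(HCl) used in back-titration = 0.01125 × 0.2763 = 3.108 × 10^-3 mol
n(NaOH) left over = 3.108 × 10^-3 mol (1:1 ratio)
n(NaOH) consumed by analyte = 0.05439 − 3.108 × 10^-3 = 0.05129 mol
From the 1:2 ratio, n(C9H8O4) = 1/2 × 0.05129 = 0.02564 mol
mass of C9H8O4 = 0.02564 × 180.16 = 4.620 g
% C9H8O4 = 4.620 / 8.496 × 100 = 54.38 %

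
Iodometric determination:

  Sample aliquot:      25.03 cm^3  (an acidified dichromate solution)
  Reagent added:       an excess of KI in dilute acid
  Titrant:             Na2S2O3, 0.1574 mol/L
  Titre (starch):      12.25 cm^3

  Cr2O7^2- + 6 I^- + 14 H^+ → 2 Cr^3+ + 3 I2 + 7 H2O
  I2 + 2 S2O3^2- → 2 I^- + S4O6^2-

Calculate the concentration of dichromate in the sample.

0.01284 mol/L

n(S2O3^2-) = 0.01225 × 0.1574 = 1.928 × 10^-3 mol
n(I2) = n(S2O3^2-)/2 = 9.641 × 10^-4 mol
From the 1:3 ratio, n(Cr2O7^2-) in the aliquot = 1/3 × 9.641 × 10^-4 = 3.214 × 10^-4 mol
[Cr2O7^2-] = 3.214 × 10^-4 / 0.02503 = 0.01284 mol/L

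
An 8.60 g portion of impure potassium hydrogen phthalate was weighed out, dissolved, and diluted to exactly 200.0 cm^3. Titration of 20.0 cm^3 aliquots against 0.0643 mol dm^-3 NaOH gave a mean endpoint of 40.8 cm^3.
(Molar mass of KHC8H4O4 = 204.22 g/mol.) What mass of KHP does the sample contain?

5.36 g

KHC8H4O4 + NaOH → KNaC8H4O4 + H2O
n(NaOH) per titration = 0.0408 × 0.0643 = 2.62 × 10^-3 mol
n(KHC8H4O4) in each aliquot = 2.62 × 10^-3 mol (1:1 ratio)
n(KHC8H4O4) in the whole flask = 2.62 × 10^-3 × 200.0/20.0 = 0.0262 mol
mass of KHC8H4O4 = 0.0262 × 204.22 = 5.36 g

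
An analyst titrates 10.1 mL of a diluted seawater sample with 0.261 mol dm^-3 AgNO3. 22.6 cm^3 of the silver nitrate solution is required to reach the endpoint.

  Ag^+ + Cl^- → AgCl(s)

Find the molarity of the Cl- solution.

n(AgNO3) = 0.0226 L × 0.261 mol/L = 5.90 × 10^-3 mol
n(Cl-) = 5.90 × 10^-3 mol (1:1 mole ratio)
[Cl-] = 5.90 × 10^-3 mol / 0.0101 L = 0.584 mol/L

0.584 mol/L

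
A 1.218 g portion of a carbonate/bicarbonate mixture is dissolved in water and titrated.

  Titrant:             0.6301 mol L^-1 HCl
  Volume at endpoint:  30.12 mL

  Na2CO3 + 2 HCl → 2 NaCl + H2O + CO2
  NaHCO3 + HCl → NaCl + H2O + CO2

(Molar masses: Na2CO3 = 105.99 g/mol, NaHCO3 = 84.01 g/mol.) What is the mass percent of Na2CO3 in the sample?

52.80 %

n(HCl) = 0.03012 × 0.6301 = 0.01898 mol
Let x = n(Na2CO3), y = n(NaHCO3).
Titrant: 2x + 1y = 0.01898;  mass: 105.99x + 84.01y = 1.218
Solving, x = 6.068 × 10^-3 mol, y = 6.843 × 10^-3 mol
mass of Na2CO3 = 6.068 × 10^-3 × 105.99 = 0.6431 g
% Na2CO3 = 0.6431 / 1.218 × 100 = 52.80 %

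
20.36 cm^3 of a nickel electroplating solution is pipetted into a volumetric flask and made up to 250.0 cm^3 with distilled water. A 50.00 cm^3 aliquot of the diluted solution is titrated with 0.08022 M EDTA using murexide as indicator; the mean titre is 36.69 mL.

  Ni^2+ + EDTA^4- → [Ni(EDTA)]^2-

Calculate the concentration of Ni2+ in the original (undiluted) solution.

n(EDTA) = 0.03669 × 0.08022 = 2.943 × 10^-3 mol
n(Ni2+) in the aliquot = 2.943 × 10^-3 mol (1:1 ratio)
[Ni2+]_dilute = 2.943 × 10^-3 / 0.05000 = 0.05887 mol/L
Dilution factor = 250.0 / 20.36 = 12.28
[Ni2+]_stock = 0.05887 × 12.28 = 0.7228 mol/L

0.7228 M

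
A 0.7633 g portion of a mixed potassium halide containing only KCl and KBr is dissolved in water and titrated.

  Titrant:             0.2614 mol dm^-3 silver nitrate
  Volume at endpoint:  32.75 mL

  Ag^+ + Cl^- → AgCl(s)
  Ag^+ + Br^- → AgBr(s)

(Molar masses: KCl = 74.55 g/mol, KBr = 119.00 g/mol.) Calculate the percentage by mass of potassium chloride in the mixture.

56.13 %

n(AgNO3) = 0.03275 × 0.2614 = 8.561 × 10^-3 mol
Let x = n(KCl), y = n(KBr).
Titrant: 1x + 1y = 8.561 × 10^-3;  mass: 74.55x + 119.00y = 0.7633
Solving, x = 5.747 × 10^-3 mol, y = 2.814 × 10^-3 mol
mass of KCl = 5.747 × 10^-3 × 74.55 = 0.4284 g
% KCl = 0.4284 / 0.7633 × 100 = 56.13 %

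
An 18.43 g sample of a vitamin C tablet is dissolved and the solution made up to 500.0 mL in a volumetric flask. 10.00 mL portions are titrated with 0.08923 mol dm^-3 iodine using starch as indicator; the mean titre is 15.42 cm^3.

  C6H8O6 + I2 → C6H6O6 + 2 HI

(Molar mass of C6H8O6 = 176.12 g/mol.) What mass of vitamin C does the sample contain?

n(I2) per titration = 0.01542 × 0.08923 = 1.376 × 10^-3 mol
n(C6H8O6) in each aliquot = 1.376 × 10^-3 mol (1:1 ratio)
n(C6H8O6) in the whole flask = 1.376 × 10^-3 × 500.0/10.00 = 0.06880 mol
mass of C6H8O6 = 0.06880 × 176.12 = 12.12 g

12.12 g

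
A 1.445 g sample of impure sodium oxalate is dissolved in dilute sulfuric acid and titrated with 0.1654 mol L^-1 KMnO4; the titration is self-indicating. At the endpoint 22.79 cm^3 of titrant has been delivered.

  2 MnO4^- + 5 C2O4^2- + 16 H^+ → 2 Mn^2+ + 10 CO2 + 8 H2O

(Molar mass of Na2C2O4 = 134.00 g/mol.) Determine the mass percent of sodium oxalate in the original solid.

87.39 %

n(KMnO4) = 0.02279 L × 0.1654 mol/L = 3.769 × 10^-3 mol
From the 5:2 ratio, n(Na2C2O4) = 5/2 × 3.769 × 10^-3 = 9.424 × 10^-3 mol
mass of Na2C2O4 = 9.424 × 10^-3 × 134.00 g/mol = 1.263 g
% Na2C2O4 = 1.263 / 1.445 × 100 = 87.39 %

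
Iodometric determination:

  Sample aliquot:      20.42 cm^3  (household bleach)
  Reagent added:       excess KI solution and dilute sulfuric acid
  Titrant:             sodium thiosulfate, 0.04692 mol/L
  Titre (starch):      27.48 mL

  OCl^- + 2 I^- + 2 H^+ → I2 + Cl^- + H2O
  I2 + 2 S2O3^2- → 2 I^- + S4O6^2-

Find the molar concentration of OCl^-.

n(S2O3^2-) = 0.02748 × 0.04692 = 1.289 × 10^-3 mol
n(I2) = n(S2O3^2-)/2 = 6.447 × 10^-4 mol
n(OCl^-) in the aliquot = 6.447 × 10^-4 mol (1:1 ratio)
[OCl^-] = 6.447 × 10^-4 / 0.02042 = 0.03157 mol/L

0.03157 mol/L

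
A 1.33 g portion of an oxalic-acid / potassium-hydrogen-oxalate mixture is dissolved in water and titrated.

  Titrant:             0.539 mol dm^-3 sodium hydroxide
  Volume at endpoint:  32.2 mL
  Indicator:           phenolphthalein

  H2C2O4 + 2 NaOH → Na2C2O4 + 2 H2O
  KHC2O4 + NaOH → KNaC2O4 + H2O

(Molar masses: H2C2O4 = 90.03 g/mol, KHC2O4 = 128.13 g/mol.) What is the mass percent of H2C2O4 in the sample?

36.4 %

n(NaOH) = 0.0322 × 0.539 = 0.0174 mol
Let x = n(H2C2O4), y = n(KHC2O4).
Titrant: 2x + 1y = 0.0174;  mass: 90.03x + 128.13y = 1.33
Solving, x = 5.38 × 10^-3 mol, y = 6.60 × 10^-3 mol
mass of H2C2O4 = 5.38 × 10^-3 × 90.03 = 0.484 g
% H2C2O4 = 0.484 / 1.33 × 100 = 36.4 %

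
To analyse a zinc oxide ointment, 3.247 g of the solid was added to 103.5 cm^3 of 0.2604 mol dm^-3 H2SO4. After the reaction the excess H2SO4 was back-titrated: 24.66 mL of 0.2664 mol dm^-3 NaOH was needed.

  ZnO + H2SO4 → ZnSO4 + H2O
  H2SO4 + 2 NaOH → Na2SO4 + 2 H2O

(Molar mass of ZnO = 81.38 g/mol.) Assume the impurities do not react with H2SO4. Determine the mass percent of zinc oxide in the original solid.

59.32 %

n(H2SO4) added = 0.1035 × 0.2604 = 0.02695 mol
n(NaOH) used in back-titration = 0.02466 × 0.2664 = 6.569 × 10^-3 mol
From the 1:2 ratio, n(H2SO4) left over = 1/2 × 6.569 × 10^-3 = 3.285 × 10^-3 mol
n(H2SO4) consumed by analyte = 0.02695 − 3.285 × 10^-3 = 0.02367 mol
n(ZnO) = 0.02367 mol (1:1 ratio)
mass of ZnO = 0.02367 × 81.38 = 1.926 g
% ZnO = 1.926 / 3.247 × 100 = 59.32 %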